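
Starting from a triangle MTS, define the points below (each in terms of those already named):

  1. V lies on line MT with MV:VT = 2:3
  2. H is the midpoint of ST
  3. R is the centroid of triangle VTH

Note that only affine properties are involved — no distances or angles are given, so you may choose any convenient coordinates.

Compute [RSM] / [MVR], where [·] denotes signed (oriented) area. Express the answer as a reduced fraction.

[RSM]:[MVR] = 19/2

Choose coordinates M = (0, 0), T = (1, 0), S = (0, 1).
1. V lies on line MT with MV:VT = 2:3 ⇒ V = (2/5, 0)
2. H is the midpoint of ST ⇒ H = (1/2, 1/2)
3. R is the centroid of triangle VTH ⇒ R = (19/30, 1/6)
2·[RSM] = 19/30, 2·[MVR] = 1/15
[RSM]:[MVR] = 19/30:1/15 = 19/2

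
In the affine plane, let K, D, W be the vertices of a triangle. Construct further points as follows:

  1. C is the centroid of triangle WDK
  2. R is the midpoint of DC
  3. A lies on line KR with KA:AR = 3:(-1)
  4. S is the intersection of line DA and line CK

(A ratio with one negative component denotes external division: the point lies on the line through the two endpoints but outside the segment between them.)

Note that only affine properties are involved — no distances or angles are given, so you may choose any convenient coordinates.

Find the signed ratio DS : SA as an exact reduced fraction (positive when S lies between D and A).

Assign K = (0, 0), D = (1, 0), W = (0, 1) — the answer is frame-independent, so this choice is without loss of generality.
1. C is the centroid of triangle WDK ⇒ C = (1/3, 1/3)
2. R is the midpoint of DC ⇒ R = (2/3, 1/6)
3. A lies on line KR with KA:AR = 3:(-1) ⇒ A = (1, 1/4)
4. S is the intersection of line DA and line CK ⇒ S = (1, 1)
S = D + t·(A−D) with t = 4, so DS:SA = t:(1−t) = 4:-3

DS:SA = -4/3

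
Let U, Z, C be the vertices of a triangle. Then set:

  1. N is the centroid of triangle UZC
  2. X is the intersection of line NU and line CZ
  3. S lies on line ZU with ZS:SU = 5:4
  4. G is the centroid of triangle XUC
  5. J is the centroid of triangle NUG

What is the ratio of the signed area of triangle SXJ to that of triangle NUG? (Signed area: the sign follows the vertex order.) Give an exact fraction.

[SXJ]:[NUG] = -25/18

Assign U = (0, 0), Z = (1, 0), C = (0, 1) — the answer is frame-independent, so this choice is without loss of generality.
1. N is the centroid of triangle UZC ⇒ N = (1/3, 1/3)
2. X is the intersection of line NU and line CZ ⇒ X = (1/2, 1/2)
3. S lies on line ZU with ZS:SU = 5:4 ⇒ S = (4/9, 0)
4. G is the centroid of triangle XUC ⇒ G = (1/6, 1/2)
5. J is the centroid of triangle NUG ⇒ J = (1/6, 5/18)
2·[SXJ] = 25/162, 2·[NUG] = -1/9
[SXJ]:[NUG] = 25/162:-1/9 = -25/18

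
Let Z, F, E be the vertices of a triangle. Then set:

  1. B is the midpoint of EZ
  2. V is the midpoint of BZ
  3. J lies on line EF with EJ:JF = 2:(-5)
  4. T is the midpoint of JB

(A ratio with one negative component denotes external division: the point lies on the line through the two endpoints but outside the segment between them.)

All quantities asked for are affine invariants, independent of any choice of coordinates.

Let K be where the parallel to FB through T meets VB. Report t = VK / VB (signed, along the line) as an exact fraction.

t = 8/3

Work in coordinates with Z = (0, 0), F = (1, 0), E = (0, 1).
1. B is the midpoint of EZ ⇒ B = (0, 1/2)
2. V is the midpoint of BZ ⇒ V = (0, 1/4)
3. J lies on line EF with EJ:JF = 2:(-5) ⇒ J = (-2/3, 5/3)
4. T is the midpoint of JB ⇒ T = (-1/3, 13/12)
through T parallel to FB: direction (-1, 1/2); meets VB at K = (0, 11/12)
K = V + t·(B−V) with t = 8/3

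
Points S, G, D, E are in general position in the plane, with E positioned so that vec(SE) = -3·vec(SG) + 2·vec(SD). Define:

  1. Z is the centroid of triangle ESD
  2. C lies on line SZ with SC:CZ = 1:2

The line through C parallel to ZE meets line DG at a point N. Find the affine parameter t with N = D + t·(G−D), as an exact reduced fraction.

Choose coordinates S = (0, 0), G = (1, 0), D = (0, 1), E = (-3, 2).
1. Z is the centroid of triangle ESD ⇒ Z = (-1, 1)
2. C lies on line SZ with SC:CZ = 1:2 ⇒ C = (-1/3, 1/3)
through C parallel to ZE: direction (-2, 1); meets DG at N = (5/3, -2/3)
N = D + t·(G−D) with t = 5/3

t = 5/3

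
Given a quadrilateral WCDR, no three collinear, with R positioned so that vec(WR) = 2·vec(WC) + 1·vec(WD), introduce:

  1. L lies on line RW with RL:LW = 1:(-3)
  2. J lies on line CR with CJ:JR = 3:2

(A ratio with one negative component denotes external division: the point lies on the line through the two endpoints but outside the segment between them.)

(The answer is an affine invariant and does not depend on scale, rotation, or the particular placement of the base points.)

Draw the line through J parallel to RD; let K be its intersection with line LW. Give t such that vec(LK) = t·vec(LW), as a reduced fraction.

Work in coordinates with W = (0, 0), C = (1, 0), D = (0, 1), R = (2, 1).
1. L lies on line RW with RL:LW = 1:(-3) ⇒ L = (3, 3/2)
2. J lies on line CR with CJ:JR = 3:2 ⇒ J = (8/5, 3/5)
through J parallel to RD: direction (-2, 0); meets LW at K = (6/5, 3/5)
K = L + t·(W−L) with t = 3/5

t = 3/5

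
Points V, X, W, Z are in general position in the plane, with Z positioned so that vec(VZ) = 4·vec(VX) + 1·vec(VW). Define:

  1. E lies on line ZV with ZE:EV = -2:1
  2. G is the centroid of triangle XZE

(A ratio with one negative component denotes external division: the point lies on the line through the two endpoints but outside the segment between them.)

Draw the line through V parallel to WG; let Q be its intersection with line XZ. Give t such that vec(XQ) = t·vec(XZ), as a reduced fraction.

Work in coordinates with V = (0, 0), X = (1, 0), W = (0, 1), Z = (4, 1).
1. E lies on line ZV with ZE:EV = -2:1 ⇒ E = (-4, -1)
2. G is the centroid of triangle XZE ⇒ G = (1/3, 0)
through V parallel to WG: direction (1/3, -1); meets XZ at Q = (1/10, -3/10)
Q = X + t·(Z−X) with t = -3/10

t = -3/10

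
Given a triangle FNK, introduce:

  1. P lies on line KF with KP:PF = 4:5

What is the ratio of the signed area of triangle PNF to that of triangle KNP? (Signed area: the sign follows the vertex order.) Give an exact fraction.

[PNF]:[KNP] = 5/4

Set F = (0, 0), N = (1, 0), K = (0, 1); any affine frame gives the same invariant.
1. P lies on line KF with KP:PF = 4:5 ⇒ P = (0, 5/9)
2·[PNF] = -5/9, 2·[KNP] = -4/9
[PNF]:[KNP] = -5/9:-4/9 = 5/4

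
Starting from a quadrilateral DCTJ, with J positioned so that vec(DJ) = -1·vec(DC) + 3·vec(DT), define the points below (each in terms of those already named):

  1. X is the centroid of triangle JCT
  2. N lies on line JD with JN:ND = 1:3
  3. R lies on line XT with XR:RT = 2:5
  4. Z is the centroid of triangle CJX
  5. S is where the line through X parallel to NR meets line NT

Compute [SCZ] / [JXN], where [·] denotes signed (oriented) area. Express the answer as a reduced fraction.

Assign D = (0, 0), C = (1, 0), T = (0, 1), J = (-1, 3) — the answer is frame-independent, so this choice is without loss of generality.
1. X is the centroid of triangle JCT ⇒ X = (0, 4/3)
2. N lies on line JD with JN:ND = 1:3 ⇒ N = (-3/4, 9/4)
3. R lies on line XT with XR:RT = 2:5 ⇒ R = (0, 26/21)
4. Z is the centroid of triangle CJX ⇒ Z = (0, 13/9)
5. S is where the line through X parallel to NR meets line NT ⇒ S = (-21/20, 11/4)
2·[SCZ] = 19/90, 2·[JXN] = -1/3
[SCZ]:[JXN] = 19/90:-1/3 = -19/30

[SCZ]:[JXN] = -19/30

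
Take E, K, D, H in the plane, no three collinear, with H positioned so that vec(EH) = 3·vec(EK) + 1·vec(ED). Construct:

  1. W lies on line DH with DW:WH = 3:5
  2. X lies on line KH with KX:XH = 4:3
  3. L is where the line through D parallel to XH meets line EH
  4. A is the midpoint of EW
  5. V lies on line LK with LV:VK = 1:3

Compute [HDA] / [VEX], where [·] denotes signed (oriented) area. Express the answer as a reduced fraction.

[HDA]:[VEX] = -21/11

Work in coordinates with E = (0, 0), K = (1, 0), D = (0, 1), H = (3, 1).
1. W lies on line DH with DW:WH = 3:5 ⇒ W = (9/8, 1)
2. X lies on line KH with KX:XH = 4:3 ⇒ X = (15/7, 4/7)
3. L is where the line through D parallel to XH meets line EH ⇒ L = (-6, -2)
4. A is the midpoint of EW ⇒ A = (9/16, 1/2)
5. V lies on line LK with LV:VK = 1:3 ⇒ V = (-17/4, -3/2)
2·[HDA] = 3/2, 2·[VEX] = -11/14
[HDA]:[VEX] = 3/2:-11/14 = -21/11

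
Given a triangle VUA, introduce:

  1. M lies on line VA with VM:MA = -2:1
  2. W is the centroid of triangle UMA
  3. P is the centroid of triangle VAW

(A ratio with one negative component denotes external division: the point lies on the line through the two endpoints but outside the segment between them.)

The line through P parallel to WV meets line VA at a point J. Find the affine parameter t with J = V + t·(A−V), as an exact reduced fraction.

Assign V = (0, 0), U = (1, 0), A = (0, 1) — the answer is frame-independent, so this choice is without loss of generality.
1. M lies on line VA with VM:MA = -2:1 ⇒ M = (0, 2)
2. W is the centroid of triangle UMA ⇒ W = (1/3, 1)
3. P is the centroid of triangle VAW ⇒ P = (1/9, 2/3)
through P parallel to WV: direction (-1/3, -1); meets VA at J = (0, 1/3)
J = V + t·(A−V) with t = 1/3

t = 1/3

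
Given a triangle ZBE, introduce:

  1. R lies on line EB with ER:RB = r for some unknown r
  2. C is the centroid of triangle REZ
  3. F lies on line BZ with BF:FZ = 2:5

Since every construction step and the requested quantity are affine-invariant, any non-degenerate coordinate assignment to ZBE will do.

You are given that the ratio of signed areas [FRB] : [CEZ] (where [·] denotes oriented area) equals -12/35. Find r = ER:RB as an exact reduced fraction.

Choose coordinates Z = (0, 0), B = (1, 0), E = (0, 1).
1. With ER:RB = r, write λ = r/(r+1) so R = E + λ·(B−E); R is affine-linear in λ
2. C is the centroid of triangle REZ ⇒ C is an affine combination of earlier points and hence also affine-linear in λ
3. F lies on line BZ with BF:FZ = 2:5 ⇒ F = (5/7, 0)
Every point depending on R is an affine combination of R and λ-independent points, so each such coordinate is linear in λ; the λ² term in each signed area is a multiple of (B−E)×(B−E) = 0, so 2·[FRB] and 2·[CEZ] are each linear in λ. Evaluating at λ=0 and λ=1:
  2·[FRB] = 2/7·λ − 2/7,   2·[CEZ] = 1/3·λ
So [FRB]:[CEZ] = (2/7·λ − 2/7) / (1/3·λ). Setting this equal to -12/35:
  2/7·λ − 2/7 = -12/35·(1/3·λ)  ⇒  λ = 5/7
Then r = λ/(1−λ) = (5/7)/(2/7) = 5/2. Check: with r = 5/2, R = (5/7, 2/7) and [FRB]:[CEZ] = -12/35 as required.

r = 5/2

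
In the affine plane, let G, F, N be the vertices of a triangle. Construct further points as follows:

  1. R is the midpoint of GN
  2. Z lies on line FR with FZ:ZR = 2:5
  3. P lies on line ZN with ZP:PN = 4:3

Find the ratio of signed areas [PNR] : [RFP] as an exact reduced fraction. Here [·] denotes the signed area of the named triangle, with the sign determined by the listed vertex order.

[PNR]:[RFP] = 15/28

Work in coordinates with G = (0, 0), F = (1, 0), N = (0, 1).
1. R is the midpoint of GN ⇒ R = (0, 1/2)
2. Z lies on line FR with FZ:ZR = 2:5 ⇒ Z = (5/7, 1/7)
3. P lies on line ZN with ZP:PN = 4:3 ⇒ P = (15/49, 31/49)
2·[PNR] = 15/98, 2·[RFP] = 2/7
[PNR]:[RFP] = 15/98:2/7 = 15/28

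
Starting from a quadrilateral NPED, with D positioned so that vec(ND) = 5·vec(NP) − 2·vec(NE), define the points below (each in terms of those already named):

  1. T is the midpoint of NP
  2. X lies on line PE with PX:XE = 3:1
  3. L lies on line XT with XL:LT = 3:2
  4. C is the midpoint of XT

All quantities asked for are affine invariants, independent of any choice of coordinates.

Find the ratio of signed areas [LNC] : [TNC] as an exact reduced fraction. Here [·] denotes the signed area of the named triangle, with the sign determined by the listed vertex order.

[LNC]:[TNC] = 1/5

Choose coordinates N = (0, 0), P = (1, 0), E = (0, 1), D = (5, -2).
1. T is the midpoint of NP ⇒ T = (1/2, 0)
2. X lies on line PE with PX:XE = 3:1 ⇒ X = (1/4, 3/4)
3. L lies on line XT with XL:LT = 3:2 ⇒ L = (2/5, 3/10)
4. C is the midpoint of XT ⇒ C = (3/8, 3/8)
2·[LNC] = -3/80, 2·[TNC] = -3/16
[LNC]:[TNC] = -3/80:-3/16 = 1/5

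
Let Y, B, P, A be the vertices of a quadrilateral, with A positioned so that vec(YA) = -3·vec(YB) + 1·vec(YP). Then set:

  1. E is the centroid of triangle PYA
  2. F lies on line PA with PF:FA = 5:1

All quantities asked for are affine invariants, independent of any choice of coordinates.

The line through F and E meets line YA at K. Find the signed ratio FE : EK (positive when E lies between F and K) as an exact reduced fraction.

FE:EK = -1/2

Set Y = (0, 0), B = (1, 0), P = (0, 1), A = (-3, 1); any affine frame gives the same invariant.
1. E is the centroid of triangle PYA ⇒ E = (-1, 2/3)
2. F lies on line PA with PF:FA = 5:1 ⇒ F = (-5/2, 1)
line FE meets YA at K = (-4, 4/3)
E = F + t·(K−F) with t = -1, so FE:EK = -1:2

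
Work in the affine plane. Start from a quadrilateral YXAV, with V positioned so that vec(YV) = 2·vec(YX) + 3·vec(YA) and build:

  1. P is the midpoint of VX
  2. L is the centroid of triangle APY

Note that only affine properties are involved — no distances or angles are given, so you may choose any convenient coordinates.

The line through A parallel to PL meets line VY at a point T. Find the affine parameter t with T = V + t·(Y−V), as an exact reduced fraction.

t = 2/5

Assign Y = (0, 0), X = (1, 0), A = (0, 1), V = (2, 3) — the answer is frame-independent, so this choice is without loss of generality.
1. P is the midpoint of VX ⇒ P = (3/2, 3/2)
2. L is the centroid of triangle APY ⇒ L = (1/2, 5/6)
through A parallel to PL: direction (-1, -2/3); meets VY at T = (6/5, 9/5)
T = V + t·(Y−V) with t = 2/5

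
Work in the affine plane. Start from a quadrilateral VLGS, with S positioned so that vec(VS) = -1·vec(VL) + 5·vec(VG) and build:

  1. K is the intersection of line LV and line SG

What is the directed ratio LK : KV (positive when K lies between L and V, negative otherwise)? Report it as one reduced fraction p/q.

LK:KV = 3

Work in coordinates with V = (0, 0), L = (1, 0), G = (0, 1), S = (-1, 5).
1. K is the intersection of line LV and line SG ⇒ K = (1/4, 0)
K = L + t·(V−L) with t = 3/4, so LK:KV = t:(1−t) = 3/4:1/4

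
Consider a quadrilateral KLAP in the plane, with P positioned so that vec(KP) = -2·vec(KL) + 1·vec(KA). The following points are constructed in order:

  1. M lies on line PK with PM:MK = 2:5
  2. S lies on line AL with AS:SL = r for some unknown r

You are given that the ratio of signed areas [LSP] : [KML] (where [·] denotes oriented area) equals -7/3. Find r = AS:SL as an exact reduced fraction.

Work in coordinates with K = (0, 0), L = (1, 0), A = (0, 1), P = (-2, 1).
1. M lies on line PK with PM:MK = 2:5 ⇒ M = (-10/7, 5/7)
2. With AS:SL = r, write λ = r/(r+1) so S = A + λ·(L−A); S is affine-linear in λ
Every point depending on S is an affine combination of S and λ-independent points, so each such coordinate is linear in λ; the λ² term in each signed area is a multiple of (L−A)×(L−A) = 0, so 2·[LSP] and 2·[KML] are each linear in λ. Evaluating at λ=0 and λ=1:
  2·[LSP] = -2·λ + 2,   2·[KML] = -5/7
So [LSP]:[KML] = (-2·λ + 2) / (-5/7). Setting this equal to -7/3:
  -2·λ + 2 = -7/3·(-5/7)  ⇒  λ = 1/6
Then r = λ/(1−λ) = (1/6)/(5/6) = 1/5. Check: with r = 1/5, S = (1/6, 5/6) and [LSP]:[KML] = -7/3 as required.

r = 1/5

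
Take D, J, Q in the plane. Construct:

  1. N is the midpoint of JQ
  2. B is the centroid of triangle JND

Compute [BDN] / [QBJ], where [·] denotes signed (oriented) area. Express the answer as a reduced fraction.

Assign D = (0, 0), J = (1, 0), Q = (0, 1) — the answer is frame-independent, so this choice is without loss of generality.
1. N is the midpoint of JQ ⇒ N = (1/2, 1/2)
2. B is the centroid of triangle JND ⇒ B = (1/2, 1/6)
2·[BDN] = -1/6, 2·[QBJ] = 1/3
[BDN]:[QBJ] = -1/6:1/3 = -1/2

[BDN]:[QBJ] = -1/2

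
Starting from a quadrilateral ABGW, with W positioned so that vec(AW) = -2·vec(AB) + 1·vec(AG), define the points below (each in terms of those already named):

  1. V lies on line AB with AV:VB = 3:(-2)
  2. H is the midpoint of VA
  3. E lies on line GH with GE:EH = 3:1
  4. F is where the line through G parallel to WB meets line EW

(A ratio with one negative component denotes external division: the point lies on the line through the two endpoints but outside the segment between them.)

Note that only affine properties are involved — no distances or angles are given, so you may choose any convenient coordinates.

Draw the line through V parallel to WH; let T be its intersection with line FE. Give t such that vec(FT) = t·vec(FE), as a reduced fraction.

t = -5/9

Assign A = (0, 0), B = (1, 0), G = (0, 1), W = (-2, 1) — the answer is frame-independent, so this choice is without loss of generality.
1. V lies on line AB with AV:VB = 3:(-2) ⇒ V = (3, 0)
2. H is the midpoint of VA ⇒ H = (3/2, 0)
3. E lies on line GH with GE:EH = 3:1 ⇒ E = (9/8, 1/4)
4. F is where the line through G parallel to WB meets line EW ⇒ F = (36/7, -5/7)
through V parallel to WH: direction (7/2, -1); meets FE at T = (59/8, -5/4)
T = F + t·(E−F) with t = -5/9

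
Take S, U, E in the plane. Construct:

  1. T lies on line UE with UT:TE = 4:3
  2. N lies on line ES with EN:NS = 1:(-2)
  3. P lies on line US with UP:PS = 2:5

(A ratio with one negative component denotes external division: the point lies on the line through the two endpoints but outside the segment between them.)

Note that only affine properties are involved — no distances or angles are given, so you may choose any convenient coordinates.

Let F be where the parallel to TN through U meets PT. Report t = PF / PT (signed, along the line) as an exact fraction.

Work in coordinates with S = (0, 0), U = (1, 0), E = (0, 1).
1. T lies on line UE with UT:TE = 4:3 ⇒ T = (3/7, 4/7)
2. N lies on line ES with EN:NS = 1:(-2) ⇒ N = (0, 2)
3. P lies on line US with UP:PS = 2:5 ⇒ P = (5/7, 0)
through U parallel to TN: direction (-3/7, 10/7); meets PT at F = (10/7, -10/7)
F = P + t·(T−P) with t = -5/2

t = -5/2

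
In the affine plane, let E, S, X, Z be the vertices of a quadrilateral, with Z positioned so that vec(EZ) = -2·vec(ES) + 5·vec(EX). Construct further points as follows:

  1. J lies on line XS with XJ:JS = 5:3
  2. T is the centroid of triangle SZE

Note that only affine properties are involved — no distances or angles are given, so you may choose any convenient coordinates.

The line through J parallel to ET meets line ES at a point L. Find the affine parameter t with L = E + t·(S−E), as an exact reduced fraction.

Set E = (0, 0), S = (1, 0), X = (0, 1), Z = (-2, 5); any affine frame gives the same invariant.
1. J lies on line XS with XJ:JS = 5:3 ⇒ J = (5/8, 3/8)
2. T is the centroid of triangle SZE ⇒ T = (-1/3, 5/3)
through J parallel to ET: direction (-1/3, 5/3); meets ES at L = (7/10, 0)
L = E + t·(S−E) with t = 7/10

t = 7/10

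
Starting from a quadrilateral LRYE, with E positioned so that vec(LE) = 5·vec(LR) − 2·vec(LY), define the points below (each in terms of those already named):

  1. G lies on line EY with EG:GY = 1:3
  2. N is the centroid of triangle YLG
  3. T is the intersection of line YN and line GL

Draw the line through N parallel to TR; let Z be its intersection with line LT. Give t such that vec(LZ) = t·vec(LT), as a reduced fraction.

t = 17/15

Choose coordinates L = (0, 0), R = (1, 0), Y = (0, 1), E = (5, -2).
1. G lies on line EY with EG:GY = 1:3 ⇒ G = (15/4, -5/4)
2. N is the centroid of triangle YLG ⇒ N = (5/4, -1/12)
3. T is the intersection of line YN and line GL ⇒ T = (15/8, -5/8)
through N parallel to TR: direction (-7/8, 5/8); meets LT at Z = (17/8, -17/24)
Z = L + t·(T−L) with t = 17/15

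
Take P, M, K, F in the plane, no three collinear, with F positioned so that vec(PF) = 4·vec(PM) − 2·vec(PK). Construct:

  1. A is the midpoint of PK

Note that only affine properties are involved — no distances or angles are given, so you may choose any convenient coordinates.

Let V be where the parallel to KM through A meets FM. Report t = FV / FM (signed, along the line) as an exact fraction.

t = 3/2

Choose coordinates P = (0, 0), M = (1, 0), K = (0, 1), F = (4, -2).
1. A is the midpoint of PK ⇒ A = (0, 1/2)
through A parallel to KM: direction (1, -1); meets FM at V = (-1/2, 1)
V = F + t·(M−F) with t = 3/2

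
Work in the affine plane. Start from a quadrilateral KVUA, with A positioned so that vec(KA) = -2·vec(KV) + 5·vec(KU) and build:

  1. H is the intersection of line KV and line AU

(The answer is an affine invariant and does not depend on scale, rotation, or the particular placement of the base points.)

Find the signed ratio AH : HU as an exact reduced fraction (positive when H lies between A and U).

Choose coordinates K = (0, 0), V = (1, 0), U = (0, 1), A = (-2, 5).
1. H is the intersection of line KV and line AU ⇒ H = (1/2, 0)
H = A + t·(U−A) with t = 5/4, so AH:HU = t:(1−t) = 5/4:-1/4

AH:HU = -5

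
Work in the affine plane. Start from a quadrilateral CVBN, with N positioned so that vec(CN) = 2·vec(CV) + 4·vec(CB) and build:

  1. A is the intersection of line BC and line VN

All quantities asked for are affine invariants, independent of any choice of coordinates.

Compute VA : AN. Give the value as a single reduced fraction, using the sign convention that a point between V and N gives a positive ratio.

VA:AN = -1/2

Set C = (0, 0), V = (1, 0), B = (0, 1), N = (2, 4); any affine frame gives the same invariant.
1. A is the intersection of line BC and line VN ⇒ A = (0, -4)
A = V + t·(N−V) with t = -1, so VA:AN = t:(1−t) = -1:2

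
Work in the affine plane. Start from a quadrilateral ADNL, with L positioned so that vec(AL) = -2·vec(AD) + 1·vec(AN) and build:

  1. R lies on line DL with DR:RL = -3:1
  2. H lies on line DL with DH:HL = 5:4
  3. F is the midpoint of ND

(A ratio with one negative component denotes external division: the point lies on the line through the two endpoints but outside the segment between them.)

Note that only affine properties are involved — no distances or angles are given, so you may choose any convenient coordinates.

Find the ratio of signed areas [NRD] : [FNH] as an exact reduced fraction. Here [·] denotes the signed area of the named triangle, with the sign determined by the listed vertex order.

[NRD]:[FNH] = 27/5

Assign A = (0, 0), D = (1, 0), N = (0, 1), L = (-2, 1) — the answer is frame-independent, so this choice is without loss of generality.
1. R lies on line DL with DR:RL = -3:1 ⇒ R = (-7/2, 3/2)
2. H lies on line DL with DH:HL = 5:4 ⇒ H = (-2/3, 5/9)
3. F is the midpoint of ND ⇒ F = (1/2, 1/2)
2·[NRD] = 3, 2·[FNH] = 5/9
[NRD]:[FNH] = 3:5/9 = 27/5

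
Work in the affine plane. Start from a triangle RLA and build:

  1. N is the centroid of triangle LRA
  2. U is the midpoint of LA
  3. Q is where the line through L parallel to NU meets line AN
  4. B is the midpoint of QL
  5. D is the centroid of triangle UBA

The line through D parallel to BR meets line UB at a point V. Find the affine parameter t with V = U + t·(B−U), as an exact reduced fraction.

t = 1/9

Assign R = (0, 0), L = (1, 0), A = (0, 1) — the answer is frame-independent, so this choice is without loss of generality.
1. N is the centroid of triangle LRA ⇒ N = (1/3, 1/3)
2. U is the midpoint of LA ⇒ U = (1/2, 1/2)
3. Q is where the line through L parallel to NU meets line AN ⇒ Q = (2/3, -1/3)
4. B is the midpoint of QL ⇒ B = (5/6, -1/6)
5. D is the centroid of triangle UBA ⇒ D = (4/9, 4/9)
through D parallel to BR: direction (-5/6, 1/6); meets UB at V = (29/54, 23/54)
V = U + t·(B−U) with t = 1/9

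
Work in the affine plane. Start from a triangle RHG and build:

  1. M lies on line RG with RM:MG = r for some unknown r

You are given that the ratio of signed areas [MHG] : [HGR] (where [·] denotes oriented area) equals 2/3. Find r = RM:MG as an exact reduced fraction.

r = 1/2

Choose coordinates R = (0, 0), H = (1, 0), G = (0, 1).
1. With RM:MG = r, write λ = r/(r+1) so M = R + λ·(G−R); M is affine-linear in λ
Every point depending on M is an affine combination of M and λ-independent points, so each such coordinate is linear in λ; the λ² term in each signed area is a multiple of (G−R)×(G−R) = 0, so 2·[MHG] and 2·[HGR] are each linear in λ. Evaluating at λ=0 and λ=1:
  2·[MHG] = −λ + 1,   2·[HGR] = 1
So [MHG]:[HGR] = (−λ + 1) / (1). Setting this equal to 2/3:
  −λ + 1 = 2/3·(1)  ⇒  λ = 1/3
Then r = λ/(1−λ) = (1/3)/(2/3) = 1/2. Check: with r = 1/2, M = (0, 1/3) and [MHG]:[HGR] = 2/3 as required.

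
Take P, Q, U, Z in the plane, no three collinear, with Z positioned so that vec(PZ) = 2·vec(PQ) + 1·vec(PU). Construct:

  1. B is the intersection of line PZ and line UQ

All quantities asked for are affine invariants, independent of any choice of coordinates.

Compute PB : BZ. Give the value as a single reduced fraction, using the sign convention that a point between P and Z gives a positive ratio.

Choose coordinates P = (0, 0), Q = (1, 0), U = (0, 1), Z = (2, 1).
1. B is the intersection of line PZ and line UQ ⇒ B = (2/3, 1/3)
B = P + t·(Z−P) with t = 1/3, so PB:BZ = t:(1−t) = 1/3:2/3

PB:BZ = 1/2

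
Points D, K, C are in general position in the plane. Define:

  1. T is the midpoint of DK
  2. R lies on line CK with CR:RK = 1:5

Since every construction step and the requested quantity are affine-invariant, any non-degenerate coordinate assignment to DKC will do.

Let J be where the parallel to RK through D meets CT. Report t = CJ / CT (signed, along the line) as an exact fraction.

t = 2

Assign D = (0, 0), K = (1, 0), C = (0, 1) — the answer is frame-independent, so this choice is without loss of generality.
1. T is the midpoint of DK ⇒ T = (1/2, 0)
2. R lies on line CK with CR:RK = 1:5 ⇒ R = (1/6, 5/6)
through D parallel to RK: direction (5/6, -5/6); meets CT at J = (1, -1)
J = C + t·(T−C) with t = 2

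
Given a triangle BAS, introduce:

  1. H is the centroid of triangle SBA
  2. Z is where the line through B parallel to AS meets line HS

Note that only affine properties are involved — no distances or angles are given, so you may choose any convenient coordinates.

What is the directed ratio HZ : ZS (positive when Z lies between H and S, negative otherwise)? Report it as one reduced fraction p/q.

HZ:ZS = -2/3

Assign B = (0, 0), A = (1, 0), S = (0, 1) — the answer is frame-independent, so this choice is without loss of generality.
1. H is the centroid of triangle SBA ⇒ H = (1/3, 1/3)
2. Z is where the line through B parallel to AS meets line HS ⇒ Z = (1, -1)
Z = H + t·(S−H) with t = -2, so HZ:ZS = t:(1−t) = -2:3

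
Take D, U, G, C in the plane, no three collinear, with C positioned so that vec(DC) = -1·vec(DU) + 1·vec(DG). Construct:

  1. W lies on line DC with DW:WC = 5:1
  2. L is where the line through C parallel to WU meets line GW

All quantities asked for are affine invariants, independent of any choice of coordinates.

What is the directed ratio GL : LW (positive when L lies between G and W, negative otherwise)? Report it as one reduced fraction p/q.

GL:LW = 5

Choose coordinates D = (0, 0), U = (1, 0), G = (0, 1), C = (-1, 1).
1. W lies on line DC with DW:WC = 5:1 ⇒ W = (-5/6, 5/6)
2. L is where the line through C parallel to WU meets line GW ⇒ L = (-25/36, 31/36)
L = G + t·(W−G) with t = 5/6, so GL:LW = t:(1−t) = 5/6:1/6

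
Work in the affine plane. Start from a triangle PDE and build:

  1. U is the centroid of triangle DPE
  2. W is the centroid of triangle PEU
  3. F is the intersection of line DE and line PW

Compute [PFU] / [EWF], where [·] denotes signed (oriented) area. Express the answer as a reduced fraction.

[PFU]:[EWF] = -9/4

Choose coordinates P = (0, 0), D = (1, 0), E = (0, 1).
1. U is the centroid of triangle DPE ⇒ U = (1/3, 1/3)
2. W is the centroid of triangle PEU ⇒ W = (1/9, 4/9)
3. F is the intersection of line DE and line PW ⇒ F = (1/5, 4/5)
2·[PFU] = -1/5, 2·[EWF] = 4/45
[PFU]:[EWF] = -1/5:4/45 = -9/4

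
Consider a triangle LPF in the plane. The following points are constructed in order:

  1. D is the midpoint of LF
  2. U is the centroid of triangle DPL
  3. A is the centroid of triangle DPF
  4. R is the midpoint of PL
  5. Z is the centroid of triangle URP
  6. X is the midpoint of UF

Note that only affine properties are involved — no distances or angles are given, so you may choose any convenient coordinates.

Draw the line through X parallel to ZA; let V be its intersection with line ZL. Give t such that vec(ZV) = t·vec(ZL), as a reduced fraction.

t = 11/62

Assign L = (0, 0), P = (1, 0), F = (0, 1) — the answer is frame-independent, so this choice is without loss of generality.
1. D is the midpoint of LF ⇒ D = (0, 1/2)
2. U is the centroid of triangle DPL ⇒ U = (1/3, 1/6)
3. A is the centroid of triangle DPF ⇒ A = (1/3, 1/2)
4. R is the midpoint of PL ⇒ R = (1/2, 0)
5. Z is the centroid of triangle URP ⇒ Z = (11/18, 1/18)
6. X is the midpoint of UF ⇒ X = (1/6, 7/12)
through X parallel to ZA: direction (-5/18, 4/9); meets ZL at V = (187/372, 17/372)
V = Z + t·(L−Z) with t = 11/62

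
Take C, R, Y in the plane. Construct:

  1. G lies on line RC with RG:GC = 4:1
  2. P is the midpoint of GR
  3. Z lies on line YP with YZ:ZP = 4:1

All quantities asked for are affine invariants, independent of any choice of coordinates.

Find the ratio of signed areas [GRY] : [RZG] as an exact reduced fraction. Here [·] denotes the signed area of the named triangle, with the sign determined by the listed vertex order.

Set C = (0, 0), R = (1, 0), Y = (0, 1); any affine frame gives the same invariant.
1. G lies on line RC with RG:GC = 4:1 ⇒ G = (1/5, 0)
2. P is the midpoint of GR ⇒ P = (3/5, 0)
3. Z lies on line YP with YZ:ZP = 4:1 ⇒ Z = (12/25, 1/5)
2·[GRY] = 4/5, 2·[RZG] = 4/25
[GRY]:[RZG] = 4/5:4/25 = 5

[GRY]:[RZG] = 5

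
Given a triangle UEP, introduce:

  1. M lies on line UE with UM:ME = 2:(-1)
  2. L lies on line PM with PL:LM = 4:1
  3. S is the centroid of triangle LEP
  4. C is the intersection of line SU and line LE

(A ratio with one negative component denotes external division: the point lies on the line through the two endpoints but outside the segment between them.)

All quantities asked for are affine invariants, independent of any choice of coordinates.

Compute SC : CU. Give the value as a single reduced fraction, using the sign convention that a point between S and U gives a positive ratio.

SC:CU = -4/3

Choose coordinates U = (0, 0), E = (1, 0), P = (0, 1).
1. M lies on line UE with UM:ME = 2:(-1) ⇒ M = (2, 0)
2. L lies on line PM with PL:LM = 4:1 ⇒ L = (8/5, 1/5)
3. S is the centroid of triangle LEP ⇒ S = (13/15, 2/5)
4. C is the intersection of line SU and line LE ⇒ C = (-13/5, -6/5)
C = S + t·(U−S) with t = 4, so SC:CU = t:(1−t) = 4:-3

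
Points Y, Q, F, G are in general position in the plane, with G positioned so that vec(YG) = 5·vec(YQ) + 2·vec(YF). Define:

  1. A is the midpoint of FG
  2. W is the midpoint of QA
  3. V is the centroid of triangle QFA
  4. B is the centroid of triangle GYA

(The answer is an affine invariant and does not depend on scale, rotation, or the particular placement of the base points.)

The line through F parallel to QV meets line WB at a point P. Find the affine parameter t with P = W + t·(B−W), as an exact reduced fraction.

Choose coordinates Y = (0, 0), Q = (1, 0), F = (0, 1), G = (5, 2).
1. A is the midpoint of FG ⇒ A = (5/2, 3/2)
2. W is the midpoint of QA ⇒ W = (7/4, 3/4)
3. V is the centroid of triangle QFA ⇒ V = (7/6, 5/6)
4. B is the centroid of triangle GYA ⇒ B = (5/2, 7/6)
through F parallel to QV: direction (1/6, 5/6); meets WB at P = (-11/40, -3/8)
P = W + t·(B−W) with t = -27/10

t = -27/10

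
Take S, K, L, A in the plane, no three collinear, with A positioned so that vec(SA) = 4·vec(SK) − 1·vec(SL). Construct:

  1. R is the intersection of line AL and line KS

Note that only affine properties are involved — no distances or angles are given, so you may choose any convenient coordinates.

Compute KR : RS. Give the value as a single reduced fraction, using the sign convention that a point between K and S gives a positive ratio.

KR:RS = -1/2

Set S = (0, 0), K = (1, 0), L = (0, 1), A = (4, -1); any affine frame gives the same invariant.
1. R is the intersection of line AL and line KS ⇒ R = (2, 0)
R = K + t·(S−K) with t = -1, so KR:RS = t:(1−t) = -1:2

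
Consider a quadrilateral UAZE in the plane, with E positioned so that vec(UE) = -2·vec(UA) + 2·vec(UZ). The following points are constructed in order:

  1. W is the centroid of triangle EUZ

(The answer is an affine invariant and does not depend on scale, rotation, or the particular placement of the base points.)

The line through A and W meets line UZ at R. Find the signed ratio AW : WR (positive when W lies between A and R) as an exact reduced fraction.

Assign U = (0, 0), A = (1, 0), Z = (0, 1), E = (-2, 2) — the answer is frame-independent, so this choice is without loss of generality.
1. W is the centroid of triangle EUZ ⇒ W = (-2/3, 1)
line AW meets UZ at R = (0, 3/5)
W = A + t·(R−A) with t = 5/3, so AW:WR = 5/3:-2/3

AW:WR = -5/2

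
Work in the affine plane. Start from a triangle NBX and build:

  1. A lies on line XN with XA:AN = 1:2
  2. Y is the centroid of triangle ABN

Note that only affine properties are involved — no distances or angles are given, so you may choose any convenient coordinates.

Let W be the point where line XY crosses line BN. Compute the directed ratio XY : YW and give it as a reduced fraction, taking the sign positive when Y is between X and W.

XY:YW = 7/2

Assign N = (0, 0), B = (1, 0), X = (0, 1) — the answer is frame-independent, so this choice is without loss of generality.
1. A lies on line XN with XA:AN = 1:2 ⇒ A = (0, 2/3)
2. Y is the centroid of triangle ABN ⇒ Y = (1/3, 2/9)
line XY meets BN at W = (3/7, 0)
Y = X + t·(W−X) with t = 7/9, so XY:YW = 7/9:2/9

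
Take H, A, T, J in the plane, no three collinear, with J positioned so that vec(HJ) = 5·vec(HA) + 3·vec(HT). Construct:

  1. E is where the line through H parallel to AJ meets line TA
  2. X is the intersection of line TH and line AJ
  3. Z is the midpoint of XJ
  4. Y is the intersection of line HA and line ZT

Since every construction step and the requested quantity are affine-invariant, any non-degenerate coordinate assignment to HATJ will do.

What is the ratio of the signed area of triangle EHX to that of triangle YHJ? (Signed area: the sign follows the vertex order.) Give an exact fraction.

[EHX]:[YHJ] = 1/140

Set H = (0, 0), A = (1, 0), T = (0, 1), J = (5, 3); any affine frame gives the same invariant.
1. E is where the line through H parallel to AJ meets line TA ⇒ E = (4/7, 3/7)
2. X is the intersection of line TH and line AJ ⇒ X = (0, -3/4)
3. Z is the midpoint of XJ ⇒ Z = (5/2, 9/8)
4. Y is the intersection of line HA and line ZT ⇒ Y = (-20, 0)
2·[EHX] = 3/7, 2·[YHJ] = 60
[EHX]:[YHJ] = 3/7:60 = 1/140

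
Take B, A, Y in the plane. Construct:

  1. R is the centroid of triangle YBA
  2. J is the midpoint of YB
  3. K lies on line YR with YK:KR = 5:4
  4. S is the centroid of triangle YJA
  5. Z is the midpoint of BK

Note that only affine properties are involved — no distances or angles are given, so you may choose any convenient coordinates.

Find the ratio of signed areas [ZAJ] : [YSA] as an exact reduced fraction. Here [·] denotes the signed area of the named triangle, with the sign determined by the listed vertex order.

[ZAJ]:[YSA] = 5/6

Set B = (0, 0), A = (1, 0), Y = (0, 1); any affine frame gives the same invariant.
1. R is the centroid of triangle YBA ⇒ R = (1/3, 1/3)
2. J is the midpoint of YB ⇒ J = (0, 1/2)
3. K lies on line YR with YK:KR = 5:4 ⇒ K = (5/27, 17/27)
4. S is the centroid of triangle YJA ⇒ S = (1/3, 1/2)
5. Z is the midpoint of BK ⇒ Z = (5/54, 17/54)
2·[ZAJ] = 5/36, 2·[YSA] = 1/6
[ZAJ]:[YSA] = 5/36:1/6 = 5/6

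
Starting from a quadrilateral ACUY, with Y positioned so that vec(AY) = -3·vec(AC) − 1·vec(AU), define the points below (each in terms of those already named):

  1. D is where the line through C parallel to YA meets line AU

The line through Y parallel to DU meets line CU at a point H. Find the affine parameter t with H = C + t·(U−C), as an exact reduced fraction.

Work in coordinates with A = (0, 0), C = (1, 0), U = (0, 1), Y = (-3, -1).
1. D is where the line through C parallel to YA meets line AU ⇒ D = (0, -1/3)
through Y parallel to DU: direction (0, 4/3); meets CU at H = (-3, 4)
H = C + t·(U−C) with t = 4

t = 4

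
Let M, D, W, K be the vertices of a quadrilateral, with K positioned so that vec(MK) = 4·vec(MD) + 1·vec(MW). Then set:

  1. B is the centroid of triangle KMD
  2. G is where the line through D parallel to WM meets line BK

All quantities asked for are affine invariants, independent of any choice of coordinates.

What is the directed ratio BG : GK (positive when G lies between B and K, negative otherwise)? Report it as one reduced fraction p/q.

Choose coordinates M = (0, 0), D = (1, 0), W = (0, 1), K = (4, 1).
1. B is the centroid of triangle KMD ⇒ B = (5/3, 1/3)
2. G is where the line through D parallel to WM meets line BK ⇒ G = (1, 1/7)
G = B + t·(K−B) with t = -2/7, so BG:GK = t:(1−t) = -2/7:9/7

BG:GK = -2/9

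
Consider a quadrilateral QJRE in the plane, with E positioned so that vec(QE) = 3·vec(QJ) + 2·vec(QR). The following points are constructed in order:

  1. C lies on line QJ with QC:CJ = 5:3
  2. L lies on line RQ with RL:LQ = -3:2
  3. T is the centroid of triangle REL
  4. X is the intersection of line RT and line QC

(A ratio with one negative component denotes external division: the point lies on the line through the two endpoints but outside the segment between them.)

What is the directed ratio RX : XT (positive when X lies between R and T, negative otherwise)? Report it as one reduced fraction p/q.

Work in coordinates with Q = (0, 0), J = (1, 0), R = (0, 1), E = (3, 2).
1. C lies on line QJ with QC:CJ = 5:3 ⇒ C = (5/8, 0)
2. L lies on line RQ with RL:LQ = -3:2 ⇒ L = (0, -2)
3. T is the centroid of triangle REL ⇒ T = (1, 1/3)
4. X is the intersection of line RT and line QC ⇒ X = (3/2, 0)
X = R + t·(T−R) with t = 3/2, so RX:XT = t:(1−t) = 3/2:-1/2

RX:XT = -3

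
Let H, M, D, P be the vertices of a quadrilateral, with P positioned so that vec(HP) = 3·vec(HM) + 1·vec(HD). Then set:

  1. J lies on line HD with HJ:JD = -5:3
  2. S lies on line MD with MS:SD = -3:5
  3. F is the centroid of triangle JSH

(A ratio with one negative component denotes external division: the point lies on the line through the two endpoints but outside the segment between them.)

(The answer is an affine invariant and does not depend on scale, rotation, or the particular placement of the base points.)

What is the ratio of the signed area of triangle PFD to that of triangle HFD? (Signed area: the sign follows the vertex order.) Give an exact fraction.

Work in coordinates with H = (0, 0), M = (1, 0), D = (0, 1), P = (3, 1).
1. J lies on line HD with HJ:JD = -5:3 ⇒ J = (0, 5/2)
2. S lies on line MD with MS:SD = -3:5 ⇒ S = (5/2, -3/2)
3. F is the centroid of triangle JSH ⇒ F = (5/6, 1/3)
2·[PFD] = -2, 2·[HFD] = 5/6
[PFD]:[HFD] = -2:5/6 = -12/5

[PFD]:[HFD] = -12/5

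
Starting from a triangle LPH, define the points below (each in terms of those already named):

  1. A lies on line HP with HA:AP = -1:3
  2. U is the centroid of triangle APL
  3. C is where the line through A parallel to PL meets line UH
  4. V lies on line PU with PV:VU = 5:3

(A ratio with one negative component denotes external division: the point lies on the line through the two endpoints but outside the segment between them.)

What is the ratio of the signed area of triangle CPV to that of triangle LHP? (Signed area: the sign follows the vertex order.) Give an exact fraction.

Assign L = (0, 0), P = (1, 0), H = (0, 1) — the answer is frame-independent, so this choice is without loss of generality.
1. A lies on line HP with HA:AP = -1:3 ⇒ A = (-1/2, 3/2)
2. U is the centroid of triangle APL ⇒ U = (1/6, 1/2)
3. C is where the line through A parallel to PL meets line UH ⇒ C = (-1/6, 3/2)
4. V lies on line PU with PV:VU = 5:3 ⇒ V = (23/48, 5/16)
2·[CPV] = -5/12, 2·[LHP] = -1
[CPV]:[LHP] = -5/12:-1 = 5/12

[CPV]:[LHP] = 5/12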